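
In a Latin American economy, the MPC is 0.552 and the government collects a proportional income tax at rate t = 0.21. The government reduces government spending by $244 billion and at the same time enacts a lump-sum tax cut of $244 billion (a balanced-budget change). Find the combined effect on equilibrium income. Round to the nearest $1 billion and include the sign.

Expenditure multiplier = 1/(1 − c(1−t)) = 1/(1 − 0.552×0.79) = 1/0.56392 ≈ 1.773.
ΔG contributes k·ΔG = (−$244 billion) / 0.56392 ≈ −$432.7 billion.
ΔT of −$244 billion changes first-round spending by −c·ΔT = +$134.688 billion, contributing k·(−c·ΔT) = (+$134.688 billion) / 0.56392 ≈ +$238.8 billion.
Net ΔY = k(ΔG − c·ΔT) = (−$109.312 billion) / 0.56392 ≈ −$194 billion.

−$194 billion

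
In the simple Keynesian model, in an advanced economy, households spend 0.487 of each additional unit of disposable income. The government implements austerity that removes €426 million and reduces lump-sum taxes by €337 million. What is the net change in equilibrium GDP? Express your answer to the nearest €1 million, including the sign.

−€510 million

Expenditure multiplier = 1/(1 − MPC) = 1/(1 − 0.487) = 1/0.513 ≈ 1.949.
ΔG contributes k·ΔG = (−€426 million) / 0.513 ≈ −€830.4 million.
ΔT of −€337 million changes first-round spending by −c·ΔT = +€164.119 million, contributing k·(−c·ΔT) = (+€164.119 million) / 0.513 ≈ +€319.9 million.
Net ΔY = k(ΔG − c·ΔT) = (−€261.881 million) / 0.513 ≈ −€510 million.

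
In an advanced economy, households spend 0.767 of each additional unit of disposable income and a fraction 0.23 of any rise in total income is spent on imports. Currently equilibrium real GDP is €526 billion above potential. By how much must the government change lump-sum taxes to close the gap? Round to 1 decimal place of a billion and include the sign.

+€317.5 billion

Spending multiplier = 1/(1 − c + m) = 1/(1 − 0.767 + 0.23) = 1/0.463 ≈ 2.16.
Tax multiplier = −c·k = −0.767/0.463 ≈ −1.657. Need ΔY = −€526 billion, so ΔT = ΔY/(−c·k) = −(−€526 billion) × 0.463 / 0.767 ≈ +€317.5 billion.
The government should raise lump-sum taxes by €317.5 billion.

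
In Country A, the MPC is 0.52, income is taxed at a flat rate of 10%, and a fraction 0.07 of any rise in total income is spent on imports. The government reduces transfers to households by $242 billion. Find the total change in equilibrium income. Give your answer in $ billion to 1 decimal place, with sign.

The transfer change shifts disposable income by −$242 billion, so first-round consumption changes by c·ΔTR = 0.52 × (−$242 billion) = −$125.84 billion.
Expenditure multiplier = 1/(1 − c(1−t) + m) = 1/(1 − 0.52×0.9 + 0.07) = 1/0.602 ≈ 1.661.
The transfer multiplier is c × k ≈ 0.864, so ΔY = k × (c·ΔTR) = (−$125.84 billion) / 0.602 ≈ −$209 billion.

−$209.0 billion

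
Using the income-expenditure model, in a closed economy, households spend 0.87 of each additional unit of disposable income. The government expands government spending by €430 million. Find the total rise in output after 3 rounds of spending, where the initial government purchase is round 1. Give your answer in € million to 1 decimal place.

Round 1 adds ΔG = €430 million; each later round is MPC = 0.87 times the previous.
After 3 rounds: 430 + 374.1 + 325.467 = ΔG·(1 − c^3)/(1 − c) = 430 × (1 − 0.658503)/0.13 ≈ €1,129.6 million.

€1,129.6 million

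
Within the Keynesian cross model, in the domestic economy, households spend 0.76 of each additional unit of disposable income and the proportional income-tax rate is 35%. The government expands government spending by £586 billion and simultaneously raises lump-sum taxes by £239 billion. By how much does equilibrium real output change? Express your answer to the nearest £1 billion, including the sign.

+£799 billion

Expenditure multiplier = 1/(1 − c(1−t)) = 1/(1 − 0.76×0.65) = 1/0.506 ≈ 1.976.
ΔG contributes k·ΔG = (+£586 billion) / 0.506 ≈ +£1,158.1 billion.
ΔT of +£239 billion changes first-round spending by −c·ΔT = −£181.64 billion, contributing k·(−c·ΔT) = (−£181.64 billion) / 0.506 ≈ −£359 billion.
Net ΔY = k(ΔG − c·ΔT) = (+£404.36 billion) / 0.506 ≈ +£799 billion.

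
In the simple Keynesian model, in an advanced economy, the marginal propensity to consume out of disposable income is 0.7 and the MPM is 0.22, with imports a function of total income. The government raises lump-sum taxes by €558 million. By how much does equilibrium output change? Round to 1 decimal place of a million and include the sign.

−€751.2 million

A lump-sum tax change of +€558 million shifts disposable income by −€558 million; first-round consumption changes by −c × ΔT = −0.7 × (+€558 million) = −€390.6 million.
Expenditure multiplier = 1/(1 − c + m) = 1/(1 − 0.7 + 0.22) = 1/0.52 ≈ 1.923.
The tax multiplier is −c × k ≈ −1.346, so ΔY = k × (−c·ΔT) = (−€390.6 million) / 0.52 ≈ −€751.2 million.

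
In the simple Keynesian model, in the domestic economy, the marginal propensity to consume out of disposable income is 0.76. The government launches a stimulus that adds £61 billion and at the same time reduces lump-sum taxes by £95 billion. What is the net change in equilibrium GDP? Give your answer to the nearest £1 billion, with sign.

+£555 billion

Expenditure multiplier = 1/(1 − MPC) = 1/(1 − 0.76) = 1/0.24 ≈ 4.167.
ΔG contributes k·ΔG = (+£61 billion) / 0.24 ≈ +£254.2 billion.
ΔT of −£95 billion changes first-round spending by −c·ΔT = +£72.2 billion, contributing k·(−c·ΔT) = (+£72.2 billion) / 0.24 ≈ +£300.8 billion.
Net ΔY = k(ΔG − c·ΔT) = (+£133.2 billion) / 0.24 = +£555 billion.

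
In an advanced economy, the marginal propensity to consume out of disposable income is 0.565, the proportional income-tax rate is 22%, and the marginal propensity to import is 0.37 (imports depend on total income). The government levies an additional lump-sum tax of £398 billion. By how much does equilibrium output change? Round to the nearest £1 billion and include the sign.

A lump-sum tax change of +£398 billion shifts disposable income by −£398 billion; first-round consumption changes by −c × ΔT = −0.565 × (+£398 billion) = −£224.87 billion.
Expenditure multiplier = 1/(1 − c(1−t) + m) = 1/(1 − 0.565×0.78 + 0.37) = 1/0.9293 ≈ 1.076.
The tax multiplier is −c × k ≈ −0.608, so ΔY = k × (−c·ΔT) = (−£224.87 billion) / 0.9293 ≈ −£242 billion.

−£242 billion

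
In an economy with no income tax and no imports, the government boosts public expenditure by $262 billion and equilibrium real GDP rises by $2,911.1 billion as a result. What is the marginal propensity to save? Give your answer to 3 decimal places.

0.090

Implied spending multiplier k = ΔY/ΔG = 2,911.1/262 ≈ 11.1111.
Since k = 1/(1 − MPC), MPC = 1 − 1/k = 1 − ΔG/ΔY = 1 − 262/2,911.1 ≈ 0.910.
MPS = 1 − MPC = 0.090.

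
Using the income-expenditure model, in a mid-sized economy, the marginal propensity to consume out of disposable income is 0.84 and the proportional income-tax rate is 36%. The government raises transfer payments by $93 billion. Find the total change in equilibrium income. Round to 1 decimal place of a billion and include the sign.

+$168.9 billion

The transfer change shifts disposable income by +$93 billion, so first-round consumption changes by c·ΔTR = 0.84 × (+$93 billion) = +$78.12 billion.
Expenditure multiplier = 1/(1 − c(1−t)) = 1/(1 − 0.84×0.64) = 1/0.4624 ≈ 2.163.
The transfer multiplier is c × k ≈ 1.817, so ΔY = k × (c·ΔTR) = (+$78.12 billion) / 0.4624 ≈ +$168.9 billion.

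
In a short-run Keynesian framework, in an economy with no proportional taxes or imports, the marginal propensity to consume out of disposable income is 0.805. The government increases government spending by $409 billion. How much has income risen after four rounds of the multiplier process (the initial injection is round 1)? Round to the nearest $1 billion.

$1,217 billion

Round 1 adds ΔG = $409 billion; each later round is MPC = 0.805 times the previous.
After 4 rounds: 409 + 329.245 + 265.042225 + 213.358991125 = ΔG·(1 − c^4)/(1 − c) = 409 × (1 − 0.419936400625)/0.195 ≈ $1,217 billion.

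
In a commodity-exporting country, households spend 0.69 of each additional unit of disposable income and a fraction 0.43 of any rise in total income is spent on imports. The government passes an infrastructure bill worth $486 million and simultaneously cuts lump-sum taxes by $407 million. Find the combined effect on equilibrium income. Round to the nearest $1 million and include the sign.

+$1,036 million

Expenditure multiplier = 1/(1 − c + m) = 1/(1 − 0.69 + 0.43) = 1/0.74 ≈ 1.351.
ΔG contributes k·ΔG = (+$486 million) / 0.74 ≈ +$656.8 million.
ΔT of −$407 million changes first-round spending by −c·ΔT = +$280.83 million, contributing k·(−c·ΔT) = (+$280.83 million) / 0.74 = +$379.5 million.
Net ΔY = k(ΔG − c·ΔT) = (+$766.83 million) / 0.74 ≈ +$1,036 million.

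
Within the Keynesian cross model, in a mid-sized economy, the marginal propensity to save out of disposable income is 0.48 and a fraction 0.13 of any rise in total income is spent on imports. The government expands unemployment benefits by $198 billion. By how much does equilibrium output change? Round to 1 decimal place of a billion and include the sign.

+$168.8 billion

MPC = 1 − MPS = 1 − 0.48 = 0.52.
The transfer change shifts disposable income by +$198 billion, so first-round consumption changes by c·ΔTR = 0.52 × (+$198 billion) = +$102.96 billion.
Expenditure multiplier = 1/(1 − c + m) = 1/(1 − 0.52 + 0.13) = 1/0.61 ≈ 1.639.
The transfer multiplier is c × k ≈ 0.852, so ΔY = k × (c·ΔTR) = (+$102.96 billion) / 0.61 ≈ +$168.8 billion.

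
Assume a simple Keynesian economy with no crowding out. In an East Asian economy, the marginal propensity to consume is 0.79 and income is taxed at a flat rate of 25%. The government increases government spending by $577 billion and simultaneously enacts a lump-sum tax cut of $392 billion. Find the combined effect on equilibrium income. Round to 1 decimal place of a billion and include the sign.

Expenditure multiplier = 1/(1 − c(1−t)) = 1/(1 − 0.79×0.75) = 1/0.4075 ≈ 2.454.
ΔG contributes k·ΔG = (+$577 billion) / 0.4075 ≈ +$1,416 billion.
ΔT of −$392 billion changes first-round spending by −c·ΔT = +$309.68 billion, contributing k·(−c·ΔT) = (+$309.68 billion) / 0.4075 ≈ +$760 billion.
Net ΔY = k(ΔG − c·ΔT) = (+$886.68 billion) / 0.4075 ≈ +$2,175.9 billion.

+$2,175.9 billion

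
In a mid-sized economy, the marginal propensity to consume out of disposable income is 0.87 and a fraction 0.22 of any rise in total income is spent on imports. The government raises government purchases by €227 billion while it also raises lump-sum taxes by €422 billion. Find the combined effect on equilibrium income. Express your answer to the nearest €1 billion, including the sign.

Expenditure multiplier = 1/(1 − c + m) = 1/(1 − 0.87 + 0.22) = 1/0.35 ≈ 2.857.
ΔG contributes k·ΔG = (+€227 billion) / 0.35 ≈ +€648.6 billion.
ΔT of +€422 billion changes first-round spending by −c·ΔT = −€367.14 billion, contributing k·(−c·ΔT) = (−€367.14 billion) / 0.35 ≈ −€1,049 billion.
Net ΔY = k(ΔG − c·ΔT) = (−€140.14 billion) / 0.35 ≈ −€400 billion.

−€400 billion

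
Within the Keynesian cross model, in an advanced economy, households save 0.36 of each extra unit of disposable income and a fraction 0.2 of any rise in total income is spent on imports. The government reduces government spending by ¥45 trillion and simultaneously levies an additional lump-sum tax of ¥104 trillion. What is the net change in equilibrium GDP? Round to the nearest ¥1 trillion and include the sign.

MPC = 1 − MPS = 1 − 0.36 = 0.64.
Expenditure multiplier = 1/(1 − c + m) = 1/(1 − 0.64 + 0.2) = 1/0.56 ≈ 1.786.
ΔG contributes k·ΔG = (−¥45 trillion) / 0.56 ≈ −¥80.4 trillion.
ΔT of +¥104 trillion changes first-round spending by −c·ΔT = −¥66.56 trillion, contributing k·(−c·ΔT) = (−¥66.56 trillion) / 0.56 ≈ −¥118.9 trillion.
Net ΔY = k(ΔG − c·ΔT) = (−¥111.56 trillion) / 0.56 ≈ −¥199 trillion.

−¥199 trillion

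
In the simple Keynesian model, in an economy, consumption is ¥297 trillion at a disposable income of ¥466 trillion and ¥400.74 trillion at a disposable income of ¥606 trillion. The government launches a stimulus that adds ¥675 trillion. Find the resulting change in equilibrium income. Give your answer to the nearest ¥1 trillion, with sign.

MPC = ΔC/ΔYd = (400.74 − 297)/(606 − 466) = 103.74/140 = 0.741.
Expenditure multiplier = 1/(1 − MPC) = 1/(1 − 0.741) = 1/0.259 ≈ 3.861.
ΔY = k × ΔG = (+¥675 trillion) / 0.259 ≈ +¥2,606 trillion.

+¥2,606 trillion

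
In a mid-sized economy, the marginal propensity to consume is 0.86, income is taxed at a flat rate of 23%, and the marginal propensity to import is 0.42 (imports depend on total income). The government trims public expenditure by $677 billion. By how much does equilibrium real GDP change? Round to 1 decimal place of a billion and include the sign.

Government-spending multiplier = 1/(1 − c(1−t) + m) = 1/(1 − 0.86×0.77 + 0.42) = 1/0.7578 ≈ 1.32.
ΔY = k × ΔG = (−$677 billion) / 0.7578 ≈ −$893.4 billion.

−$893.4 billion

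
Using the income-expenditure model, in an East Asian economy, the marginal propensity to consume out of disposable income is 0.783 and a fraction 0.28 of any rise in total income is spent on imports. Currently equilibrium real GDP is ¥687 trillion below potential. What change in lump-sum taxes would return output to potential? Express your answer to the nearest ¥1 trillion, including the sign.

Spending multiplier = 1/(1 − c + m) = 1/(1 − 0.783 + 0.28) = 1/0.497 ≈ 2.012.
Tax multiplier = −c·k = −0.783/0.497 ≈ −1.575. Need ΔY = +¥687 trillion, so ΔT = ΔY/(−c·k) = −(+¥687 trillion) × 0.497 / 0.783 ≈ −¥436 trillion.
The government should cut lump-sum taxes by ¥436 trillion.

−¥436 trillion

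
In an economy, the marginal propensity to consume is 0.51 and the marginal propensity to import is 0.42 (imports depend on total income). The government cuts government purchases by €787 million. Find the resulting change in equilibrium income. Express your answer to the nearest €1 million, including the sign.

Spending multiplier = 1/(1 − c + m) = 1/(1 − 0.51 + 0.42) = 1/0.91 ≈ 1.099.
ΔY = k × ΔG = (−€787 million) / 0.91 ≈ −€865 million.

−€865 million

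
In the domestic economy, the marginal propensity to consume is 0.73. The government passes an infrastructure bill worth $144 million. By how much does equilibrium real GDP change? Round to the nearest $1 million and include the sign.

Spending multiplier = 1/(1 − MPC) = 1/(1 − 0.73) = 1/0.27 ≈ 3.704.
ΔY = k × ΔG = (+$144 million) / 0.27 ≈ +$533 million.

+$533 million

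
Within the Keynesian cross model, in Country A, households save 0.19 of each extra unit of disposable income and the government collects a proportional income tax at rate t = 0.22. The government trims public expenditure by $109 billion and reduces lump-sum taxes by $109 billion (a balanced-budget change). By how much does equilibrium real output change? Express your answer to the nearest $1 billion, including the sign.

−$56 billion

MPC = 1 − MPS = 1 − 0.19 = 0.81.
Expenditure multiplier = 1/(1 − c(1−t)) = 1/(1 − 0.81×0.78) = 1/0.3682 ≈ 2.716.
ΔG contributes k·ΔG = (−$109 billion) / 0.3682 ≈ −$296 billion.
ΔT of −$109 billion changes first-round spending by −c·ΔT = +$88.29 billion, contributing k·(−c·ΔT) = (+$88.29 billion) / 0.3682 ≈ +$239.8 billion.
Net ΔY = k(ΔG − c·ΔT) = (−$20.71 billion) / 0.3682 ≈ −$56 billion.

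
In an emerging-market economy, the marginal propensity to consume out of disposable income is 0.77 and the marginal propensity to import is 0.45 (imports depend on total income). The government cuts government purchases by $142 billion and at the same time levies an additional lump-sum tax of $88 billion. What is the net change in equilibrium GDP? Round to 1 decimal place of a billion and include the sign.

−$308.5 billion

Expenditure multiplier = 1/(1 − c + m) = 1/(1 − 0.77 + 0.45) = 1/0.68 ≈ 1.471.
ΔG contributes k·ΔG = (−$142 billion) / 0.68 ≈ −$208.8 billion.
ΔT of +$88 billion changes first-round spending by −c·ΔT = −$67.76 billion, contributing k·(−c·ΔT) = (−$67.76 billion) / 0.68 ≈ −$99.6 billion.
Net ΔY = k(ΔG − c·ΔT) = (−$209.76 billion) / 0.68 ≈ −$308.5 billion.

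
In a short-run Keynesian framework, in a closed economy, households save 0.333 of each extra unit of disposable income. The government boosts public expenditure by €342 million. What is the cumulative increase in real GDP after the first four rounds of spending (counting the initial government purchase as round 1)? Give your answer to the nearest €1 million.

MPC = 1 − MPS = 1 − 0.333 = 0.667.
Round 1 adds ΔG = €342 million; each later round is MPC = 0.667 times the previous.
After 4 rounds: 342 + 228.114 + 152.152038 + 101.485409346 = ΔG·(1 − c^4)/(1 − c) = 342 × (1 − 0.197926222321)/0.333 ≈ €824 million.

€824 million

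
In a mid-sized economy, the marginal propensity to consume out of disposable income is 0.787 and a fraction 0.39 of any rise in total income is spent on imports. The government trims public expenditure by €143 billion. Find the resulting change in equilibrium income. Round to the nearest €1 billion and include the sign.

−€237 billion

Spending multiplier = 1/(1 − c + m) = 1/(1 − 0.787 + 0.39) = 1/0.603 ≈ 1.658.
ΔY = k × ΔG = (−€143 billion) / 0.603 ≈ −€237 billion.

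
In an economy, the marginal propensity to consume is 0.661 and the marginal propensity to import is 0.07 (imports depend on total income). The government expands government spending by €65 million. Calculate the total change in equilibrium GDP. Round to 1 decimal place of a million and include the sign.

+€158.9 million

Spending multiplier = 1/(1 − c + m) = 1/(1 − 0.661 + 0.07) = 1/0.409 ≈ 2.445.
ΔY = k × ΔG = (+€65 million) / 0.409 ≈ +€158.9 million.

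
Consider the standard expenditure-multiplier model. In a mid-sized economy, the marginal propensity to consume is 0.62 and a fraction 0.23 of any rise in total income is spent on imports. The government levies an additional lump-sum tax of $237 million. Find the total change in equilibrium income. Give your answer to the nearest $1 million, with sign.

−$241 million

A lump-sum tax change of +$237 million shifts disposable income by −$237 million; first-round consumption changes by −c × ΔT = −0.62 × (+$237 million) = −$146.94 million.
Expenditure multiplier = 1/(1 − c + m) = 1/(1 − 0.62 + 0.23) = 1/0.61 ≈ 1.639.
The tax multiplier is −c × k ≈ −1.016, so ΔY = k × (−c·ΔT) = (−$146.94 million) / 0.61 ≈ −$241 million.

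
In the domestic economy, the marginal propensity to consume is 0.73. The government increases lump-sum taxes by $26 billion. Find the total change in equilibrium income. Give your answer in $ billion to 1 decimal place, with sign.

−$70.3 billion

A lump-sum tax change of +$26 billion shifts disposable income by −$26 billion; first-round consumption changes by −c × ΔT = −0.73 × (+$26 billion) = −$18.98 billion.
Expenditure multiplier = 1/(1 − MPC) = 1/(1 − 0.73) = 1/0.27 ≈ 3.704.
The tax multiplier is −c × k ≈ −2.704, so ΔY = k × (−c·ΔT) = (−$18.98 billion) / 0.27 ≈ −$70.3 billion.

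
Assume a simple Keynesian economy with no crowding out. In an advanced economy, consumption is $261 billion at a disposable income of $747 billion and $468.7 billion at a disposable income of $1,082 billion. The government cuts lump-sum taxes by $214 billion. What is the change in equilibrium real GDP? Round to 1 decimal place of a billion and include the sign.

MPC = ΔC/ΔYd = (468.7 − 261)/(1,082 − 747) = 207.7/335 = 0.62.
A lump-sum tax change of −$214 billion shifts disposable income by +$214 billion; first-round consumption changes by −c × ΔT = −0.62 × (−$214 billion) = +$132.68 billion.
Expenditure multiplier = 1/(1 − MPC) = 1/(1 − 0.62) = 1/0.38 ≈ 2.632.
The tax multiplier is −c × k ≈ −1.632, so ΔY = k × (−c·ΔT) = (+$132.68 billion) / 0.38 ≈ +$349.2 billion.

+$349.2 billion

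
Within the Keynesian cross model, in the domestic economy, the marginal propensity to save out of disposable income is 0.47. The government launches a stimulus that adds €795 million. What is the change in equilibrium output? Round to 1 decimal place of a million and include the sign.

+€1,691.5 million

MPC = 1 − MPS = 1 − 0.47 = 0.53.
Expenditure multiplier = 1/(1 − MPC) = 1/(1 − 0.53) = 1/0.47 ≈ 2.128.
ΔY = k × ΔG = (+€795 million) / 0.47 ≈ +€1,691.5 million.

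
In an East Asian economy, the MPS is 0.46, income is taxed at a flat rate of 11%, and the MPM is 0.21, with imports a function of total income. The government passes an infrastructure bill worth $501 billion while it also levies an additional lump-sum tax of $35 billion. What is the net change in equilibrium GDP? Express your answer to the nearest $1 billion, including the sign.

MPC = 1 − MPS = 1 − 0.46 = 0.54.
Expenditure multiplier = 1/(1 − c(1−t) + m) = 1/(1 − 0.54×0.89 + 0.21) = 1/0.7294 ≈ 1.371.
ΔG contributes k·ΔG = (+$501 billion) / 0.7294 ≈ +$686.9 billion.
ΔT of +$35 billion changes first-round spending by −c·ΔT = −$18.9 billion, contributing k·(−c·ΔT) = (−$18.9 billion) / 0.7294 ≈ −$25.9 billion.
Net ΔY = k(ΔG − c·ΔT) = (+$482.1 billion) / 0.7294 ≈ +$661 billion.

+$661 billion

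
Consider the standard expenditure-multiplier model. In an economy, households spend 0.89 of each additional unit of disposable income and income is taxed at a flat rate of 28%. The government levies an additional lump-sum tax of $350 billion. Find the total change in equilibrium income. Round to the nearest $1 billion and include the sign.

−$867 billion

A lump-sum tax change of +$350 billion shifts disposable income by −$350 billion; first-round consumption changes by −c × ΔT = −0.89 × (+$350 billion) = −$311.5 billion.
Expenditure multiplier = 1/(1 − c(1−t)) = 1/(1 − 0.89×0.72) = 1/0.3592 ≈ 2.784.
The tax multiplier is −c × k ≈ −2.478, so ΔY = k × (−c·ΔT) = (−$311.5 billion) / 0.3592 ≈ −$867 billion.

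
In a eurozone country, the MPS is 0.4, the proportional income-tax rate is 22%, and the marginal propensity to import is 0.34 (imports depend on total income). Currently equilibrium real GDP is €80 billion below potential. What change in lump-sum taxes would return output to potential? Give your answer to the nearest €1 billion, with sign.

−€116 billion

MPC = 1 − MPS = 1 − 0.4 = 0.6.
Spending multiplier = 1/(1 − c(1−t) + m) = 1/(1 − 0.6×0.78 + 0.34) = 1/0.872 ≈ 1.147.
Tax multiplier = −c·k = −0.6/0.872 ≈ −0.688. Need ΔY = +€80 billion, so ΔT = ΔY/(−c·k) = −(+€80 billion) × 0.872 / 0.6 ≈ −€116 billion.
The government should cut lump-sum taxes by €116 billion.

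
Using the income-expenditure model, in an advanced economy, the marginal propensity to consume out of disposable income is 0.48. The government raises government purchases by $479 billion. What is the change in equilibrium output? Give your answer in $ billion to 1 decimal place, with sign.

+$921.2 billion

Expenditure multiplier = 1/(1 − MPC) = 1/(1 − 0.48) = 1/0.52 ≈ 1.923.
ΔY = k × ΔG = (+$479 billion) / 0.52 ≈ +$921.2 billion.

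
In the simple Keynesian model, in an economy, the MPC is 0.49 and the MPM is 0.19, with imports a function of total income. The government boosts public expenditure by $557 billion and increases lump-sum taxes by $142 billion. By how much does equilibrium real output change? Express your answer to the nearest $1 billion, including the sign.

+$696 billion

Expenditure multiplier = 1/(1 − c + m) = 1/(1 − 0.49 + 0.19) = 1/0.7 ≈ 1.429.
ΔG contributes k·ΔG = (+$557 billion) / 0.7 ≈ +$795.7 billion.
ΔT of +$142 billion changes first-round spending by −c·ΔT = −$69.58 billion, contributing k·(−c·ΔT) = (−$69.58 billion) / 0.7 = −$99.4 billion.
Net ΔY = k(ΔG − c·ΔT) = (+$487.42 billion) / 0.7 ≈ +$696 billion.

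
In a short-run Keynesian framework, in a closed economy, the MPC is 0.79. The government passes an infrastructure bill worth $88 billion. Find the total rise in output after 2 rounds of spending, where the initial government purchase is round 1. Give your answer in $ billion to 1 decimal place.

Round 1 adds ΔG = $88 billion; each later round is MPC = 0.79 times the previous.
After 2 rounds: 88 + 69.52 = ΔG·(1 − c^2)/(1 − c) = 88 × (1 − 0.6241)/0.21 ≈ $157.5 billion.

$157.5 billion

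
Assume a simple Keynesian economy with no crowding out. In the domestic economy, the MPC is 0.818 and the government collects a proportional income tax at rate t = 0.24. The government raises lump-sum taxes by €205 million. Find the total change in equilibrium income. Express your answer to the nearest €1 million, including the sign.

−€443 million

A lump-sum tax change of +€205 million shifts disposable income by −€205 million; first-round consumption changes by −c × ΔT = −0.818 × (+€205 million) = −€167.69 million.
Expenditure multiplier = 1/(1 − c(1−t)) = 1/(1 − 0.818×0.76) = 1/0.37832 ≈ 2.643.
The tax multiplier is −c × k ≈ −2.162, so ΔY = k × (−c·ΔT) = (−€167.69 million) / 0.37832 ≈ −€443 million.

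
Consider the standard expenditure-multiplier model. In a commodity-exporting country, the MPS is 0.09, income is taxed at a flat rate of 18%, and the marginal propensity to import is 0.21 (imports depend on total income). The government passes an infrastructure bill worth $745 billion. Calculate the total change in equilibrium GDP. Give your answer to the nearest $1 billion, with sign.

MPC = 1 − MPS = 1 − 0.09 = 0.91.
Spending multiplier = 1/(1 − c(1−t) + m) = 1/(1 − 0.91×0.82 + 0.21) = 1/0.4638 ≈ 2.156.
ΔY = k × ΔG = (+$745 billion) / 0.4638 ≈ +$1,606 billion.

+$1,606 billion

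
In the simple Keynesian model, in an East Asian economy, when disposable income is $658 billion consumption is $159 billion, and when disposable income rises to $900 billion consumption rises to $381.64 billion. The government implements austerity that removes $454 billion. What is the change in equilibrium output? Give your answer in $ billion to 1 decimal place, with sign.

−$5,675.0 billion

MPC = ΔC/ΔYd = (381.64 − 159)/(900 − 658) = 222.64/242 = 0.92.
Expenditure multiplier = 1/(1 − MPC) = 1/(1 − 0.92) = 1/0.08 = 12.5.
ΔY = k × ΔG = (−$454 billion) / 0.08 = −$5,675 billion.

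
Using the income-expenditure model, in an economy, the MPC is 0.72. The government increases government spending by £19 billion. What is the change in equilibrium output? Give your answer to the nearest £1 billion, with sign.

Expenditure multiplier = 1/(1 − MPC) = 1/(1 − 0.72) = 1/0.28 ≈ 3.571.
ΔY = k × ΔG = (+£19 billion) / 0.28 ≈ +£68 billion.

+£68 billion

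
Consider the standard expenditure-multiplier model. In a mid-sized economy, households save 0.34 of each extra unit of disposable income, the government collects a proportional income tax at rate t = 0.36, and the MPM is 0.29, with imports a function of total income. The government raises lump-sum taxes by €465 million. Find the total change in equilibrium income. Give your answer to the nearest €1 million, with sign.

−€354 million

MPC = 1 − MPS = 1 − 0.34 = 0.66.
A lump-sum tax change of +€465 million shifts disposable income by −€465 million; first-round consumption changes by −c × ΔT = −0.66 × (+€465 million) = −€306.9 million.
Expenditure multiplier = 1/(1 − c(1−t) + m) = 1/(1 − 0.66×0.64 + 0.29) = 1/0.8676 ≈ 1.153.
The tax multiplier is −c × k ≈ −0.761, so ΔY = k × (−c·ΔT) = (−€306.9 million) / 0.8676 ≈ −€354 million.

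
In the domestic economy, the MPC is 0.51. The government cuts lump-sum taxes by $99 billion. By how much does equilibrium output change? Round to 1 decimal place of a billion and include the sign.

+$103.0 billion

A lump-sum tax change of −$99 billion shifts disposable income by +$99 billion; first-round consumption changes by −c × ΔT = −0.51 × (−$99 billion) = +$50.49 billion.
Expenditure multiplier = 1/(1 − MPC) = 1/(1 − 0.51) = 1/0.49 ≈ 2.041.
The tax multiplier is −c × k ≈ −1.041, so ΔY = k × (−c·ΔT) = (+$50.49 billion) / 0.49 ≈ +$103 billion.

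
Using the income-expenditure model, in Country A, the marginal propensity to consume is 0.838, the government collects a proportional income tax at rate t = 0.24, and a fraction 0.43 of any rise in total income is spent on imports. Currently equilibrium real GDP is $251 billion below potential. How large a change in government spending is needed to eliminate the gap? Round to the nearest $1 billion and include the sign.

Spending multiplier = 1/(1 − c(1−t) + m) = 1/(1 − 0.838×0.76 + 0.43) = 1/0.79312 ≈ 1.261.
Need ΔY = +$251 billion, so ΔG = ΔY/k = (+$251 billion) × 0.79312 ≈ +$199 billion.
The government should increase government spending by $199 billion.

+$199 billion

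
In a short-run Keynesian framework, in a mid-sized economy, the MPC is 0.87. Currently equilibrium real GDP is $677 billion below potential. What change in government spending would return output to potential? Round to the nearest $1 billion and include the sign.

Spending multiplier = 1/(1 − MPC) = 1/(1 − 0.87) = 1/0.13 ≈ 7.692.
Need ΔY = +$677 billion, so ΔG = ΔY/k = (+$677 billion) × 0.13 ≈ +$88 billion.
The government should increase government spending by $88 billion.

+$88 billion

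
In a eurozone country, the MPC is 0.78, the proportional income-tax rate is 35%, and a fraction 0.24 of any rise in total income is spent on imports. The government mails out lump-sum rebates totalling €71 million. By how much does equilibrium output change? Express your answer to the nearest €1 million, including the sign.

+€76 million

A lump-sum tax change of −€71 million shifts disposable income by +€71 million; first-round consumption changes by −c × ΔT = −0.78 × (−€71 million) = +€55.38 million.
Expenditure multiplier = 1/(1 − c(1−t) + m) = 1/(1 − 0.78×0.65 + 0.24) = 1/0.733 ≈ 1.364.
The tax multiplier is −c × k ≈ −1.064, so ΔY = k × (−c·ΔT) = (+€55.38 million) / 0.733 ≈ +€76 million.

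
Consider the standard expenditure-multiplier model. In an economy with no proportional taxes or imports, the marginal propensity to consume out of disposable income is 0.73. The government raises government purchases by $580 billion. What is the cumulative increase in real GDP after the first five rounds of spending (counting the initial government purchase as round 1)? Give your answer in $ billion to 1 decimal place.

Round 1 adds ΔG = $580 billion; each later round is MPC = 0.73 times the previous.
After 5 rounds: 580 + 423.4 + 309.082 + 225.62986 + 164.7097978 = ΔG·(1 − c^5)/(1 − c) = 580 × (1 − 0.2073071593)/0.27 ≈ $1,702.8 billion.

$1,702.8 billion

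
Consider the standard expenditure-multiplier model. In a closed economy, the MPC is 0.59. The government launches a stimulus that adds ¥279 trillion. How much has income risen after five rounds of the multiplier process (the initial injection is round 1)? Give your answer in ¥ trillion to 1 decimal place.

¥631.8 trillion

Round 1 adds ΔG = ¥279 trillion; each later round is MPC = 0.59 times the previous.
After 5 rounds: 279 + 164.61 + 97.1199 + 57.300741 + 33.80743719 = ΔG·(1 − c^5)/(1 − c) = 279 × (1 − 0.0714924299)/0.41 ≈ ¥631.8 trillion.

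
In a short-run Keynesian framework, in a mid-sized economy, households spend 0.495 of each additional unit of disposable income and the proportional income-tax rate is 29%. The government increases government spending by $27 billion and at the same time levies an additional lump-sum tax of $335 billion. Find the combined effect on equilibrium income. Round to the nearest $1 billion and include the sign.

−$214 billion

Expenditure multiplier = 1/(1 − c(1−t)) = 1/(1 − 0.495×0.71) = 1/0.64855 ≈ 1.542.
ΔG contributes k·ΔG = (+$27 billion) / 0.64855 ≈ +$41.6 billion.
ΔT of +$335 billion changes first-round spending by −c·ΔT = −$165.825 billion, contributing k·(−c·ΔT) = (−$165.825 billion) / 0.64855 ≈ −$255.7 billion.
Net ΔY = k(ΔG − c·ΔT) = (−$138.825 billion) / 0.64855 ≈ −$214 billion.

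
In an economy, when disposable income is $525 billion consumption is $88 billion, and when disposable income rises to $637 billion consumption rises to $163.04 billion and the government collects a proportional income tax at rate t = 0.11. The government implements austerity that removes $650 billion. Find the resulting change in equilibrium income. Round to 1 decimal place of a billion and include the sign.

−$1,610.1 billion

MPC = ΔC/ΔYd = (163.04 − 88)/(637 − 525) = 75.04/112 = 0.67.
Spending multiplier = 1/(1 − c(1−t)) = 1/(1 − 0.67×0.89) = 1/0.4037 ≈ 2.477.
ΔY = k × ΔG = (−$650 billion) / 0.4037 ≈ −$1,610.1 billion.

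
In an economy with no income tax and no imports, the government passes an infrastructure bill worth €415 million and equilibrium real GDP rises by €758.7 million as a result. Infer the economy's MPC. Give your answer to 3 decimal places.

Implied spending multiplier k = ΔY/ΔG = 758.7/415 ≈ 1.8282.
Since k = 1/(1 − MPC), MPC = 1 − 1/k = 1 − ΔG/ΔY = 1 − 415/758.7 ≈ 0.453.

0.453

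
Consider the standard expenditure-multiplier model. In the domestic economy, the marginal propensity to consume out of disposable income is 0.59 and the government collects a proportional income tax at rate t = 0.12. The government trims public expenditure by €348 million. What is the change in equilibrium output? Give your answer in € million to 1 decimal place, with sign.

Spending multiplier = 1/(1 − c(1−t)) = 1/(1 − 0.59×0.88) = 1/0.4808 ≈ 2.08.
ΔY = k × ΔG = (−€348 million) / 0.4808 ≈ −€723.8 million.

−€723.8 million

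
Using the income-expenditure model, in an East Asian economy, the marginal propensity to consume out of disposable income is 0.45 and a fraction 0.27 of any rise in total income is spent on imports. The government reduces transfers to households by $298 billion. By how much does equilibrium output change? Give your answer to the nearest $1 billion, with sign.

−$164 billion

The transfer change shifts disposable income by −$298 billion, so first-round consumption changes by c·ΔTR = 0.45 × (−$298 billion) = −$134.1 billion.
Expenditure multiplier = 1/(1 − c + m) = 1/(1 − 0.45 + 0.27) = 1/0.82 ≈ 1.22.
The transfer multiplier is c × k ≈ 0.549, so ΔY = k × (c·ΔTR) = (−$134.1 billion) / 0.82 ≈ −$164 billion.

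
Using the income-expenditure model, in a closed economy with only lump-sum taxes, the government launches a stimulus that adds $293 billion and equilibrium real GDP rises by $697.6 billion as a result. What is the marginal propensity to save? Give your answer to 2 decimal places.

0.42

Implied spending multiplier k = ΔY/ΔG = 697.6/293 ≈ 2.3809.
Since k = 1/(1 − MPC), MPC = 1 − 1/k = 1 − ΔG/ΔY = 1 − 293/697.6 ≈ 0.58.
MPS = 1 − MPC = 0.42.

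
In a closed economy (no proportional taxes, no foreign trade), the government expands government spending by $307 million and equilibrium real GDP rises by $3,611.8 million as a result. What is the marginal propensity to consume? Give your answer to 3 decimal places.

0.915

Implied spending multiplier k = ΔY/ΔG = 3,611.8/307 ≈ 11.7648.
Since k = 1/(1 − MPC), MPC = 1 − 1/k = 1 − ΔG/ΔY = 1 − 307/3,611.8 ≈ 0.915.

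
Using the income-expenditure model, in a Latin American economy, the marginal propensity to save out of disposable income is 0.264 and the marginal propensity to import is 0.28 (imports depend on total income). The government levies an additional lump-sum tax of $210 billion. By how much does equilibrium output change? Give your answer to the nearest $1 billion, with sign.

MPC = 1 − MPS = 1 − 0.264 = 0.736.
A lump-sum tax change of +$210 billion shifts disposable income by −$210 billion; first-round consumption changes by −c × ΔT = −0.736 × (+$210 billion) = −$154.56 billion.
Expenditure multiplier = 1/(1 − c + m) = 1/(1 − 0.736 + 0.28) = 1/0.544 ≈ 1.838.
The tax multiplier is −c × k ≈ −1.353, so ΔY = k × (−c·ΔT) = (−$154.56 billion) / 0.544 ≈ −$284 billion.

−$284 billion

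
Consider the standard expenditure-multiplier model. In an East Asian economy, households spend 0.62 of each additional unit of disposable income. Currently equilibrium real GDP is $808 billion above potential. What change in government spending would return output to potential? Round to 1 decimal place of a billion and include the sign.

−$307.0 billion

Spending multiplier = 1/(1 − MPC) = 1/(1 − 0.62) = 1/0.38 ≈ 2.632.
Need ΔY = −$808 billion, so ΔG = ΔY/k = (−$808 billion) × 0.38 ≈ −$307 billion.
The government should cut government spending by $307 billion.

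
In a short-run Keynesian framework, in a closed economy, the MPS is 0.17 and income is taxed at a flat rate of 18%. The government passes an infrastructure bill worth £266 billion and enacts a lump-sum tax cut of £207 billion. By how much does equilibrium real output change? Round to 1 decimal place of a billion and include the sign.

MPC = 1 − MPS = 1 − 0.17 = 0.83.
Expenditure multiplier = 1/(1 − c(1−t)) = 1/(1 − 0.83×0.82) = 1/0.3194 ≈ 3.131.
ΔG contributes k·ΔG = (+£266 billion) / 0.3194 ≈ +£832.8 billion.
ΔT of −£207 billion changes first-round spending by −c·ΔT = +£171.81 billion, contributing k·(−c·ΔT) = (+£171.81 billion) / 0.3194 ≈ +£537.9 billion.
Net ΔY = k(ΔG − c·ΔT) = (+£437.81 billion) / 0.3194 ≈ +£1,370.7 billion.

+£1,370.7 billion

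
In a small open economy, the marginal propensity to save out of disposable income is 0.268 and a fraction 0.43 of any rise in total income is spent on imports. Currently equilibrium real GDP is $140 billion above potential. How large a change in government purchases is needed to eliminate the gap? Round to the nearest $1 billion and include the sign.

−$98 billion

MPC = 1 − MPS = 1 − 0.268 = 0.732.
Spending multiplier = 1/(1 − c + m) = 1/(1 − 0.732 + 0.43) = 1/0.698 ≈ 1.433.
Need ΔY = −$140 billion, so ΔG = ΔY/k = (−$140 billion) × 0.698 ≈ −$98 billion.
The government should cut government purchases by $98 billion.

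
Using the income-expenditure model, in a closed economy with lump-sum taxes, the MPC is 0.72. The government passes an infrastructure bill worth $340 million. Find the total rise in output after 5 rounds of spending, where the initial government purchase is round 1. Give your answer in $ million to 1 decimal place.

Round 1 adds ΔG = $340 million; each later round is MPC = 0.72 times the previous.
After 5 rounds: 340 + 244.8 + 176.256 + 126.90432 + 91.3711104 = ΔG·(1 − c^5)/(1 − c) = 340 × (1 − 0.1934917632)/0.28 ≈ $979.3 million.

$979.3 million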